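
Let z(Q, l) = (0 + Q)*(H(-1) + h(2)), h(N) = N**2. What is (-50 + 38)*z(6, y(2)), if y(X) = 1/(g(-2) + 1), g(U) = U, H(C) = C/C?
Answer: -360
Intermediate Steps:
H(C) = 1
y(X) = -1 (y(X) = 1/(-2 + 1) = 1/(-1) = -1)
z(Q, l) = 5*Q (z(Q, l) = (0 + Q)*(1 + 2**2) = Q*(1 + 4) = Q*5 = 5*Q)
(-50 + 38)*z(6, y(2)) = (-50 + 38)*(5*6) = -12*30 = -360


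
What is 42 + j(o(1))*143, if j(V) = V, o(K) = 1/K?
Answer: 185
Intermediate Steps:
o(K) = 1/K
42 + j(o(1))*143 = 42 + 143/1 = 42 + 1*143 = 42 + 143 = 185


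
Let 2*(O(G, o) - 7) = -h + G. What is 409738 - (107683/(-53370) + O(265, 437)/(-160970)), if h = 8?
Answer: 704012751222469/1718193780 ≈ 4.0974e+5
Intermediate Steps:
O(G, o) = 3 + G/2 (O(G, o) = 7 + (-1*8 + G)/2 = 7 + (-8 + G)/2 = 7 + (-4 + G/2) = 3 + G/2)
409738 - (107683/(-53370) + O(265, 437)/(-160970)) = 409738 - (107683/(-53370) + (3 + (½)*265)/(-160970)) = 409738 - (107683*(-1/53370) + (3 + 265/2)*(-1/160970)) = 409738 - (-107683/53370 + (271/2)*(-1/160970)) = 409738 - (-107683/53370 - 271/321940) = 409738 - 1*(-3468192829/1718193780) = 409738 + 3468192829/1718193780 = 704012751222469/1718193780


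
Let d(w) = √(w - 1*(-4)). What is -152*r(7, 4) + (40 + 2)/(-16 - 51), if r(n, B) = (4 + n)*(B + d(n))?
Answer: -448138/67 - 1672*√11 ≈ -12234.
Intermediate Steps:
d(w) = √(4 + w) (d(w) = √(w + 4) = √(4 + w))
r(n, B) = (4 + n)*(B + √(4 + n))
-152*r(7, 4) + (40 + 2)/(-16 - 51) = -152*(4*4 + 4*√(4 + 7) + 4*7 + 7*√(4 + 7)) + (40 + 2)/(-16 - 51) = -152*(16 + 4*√11 + 28 + 7*√11) + 42/(-67) = -152*(44 + 11*√11) + 42*(-1/67) = (-6688 - 1672*√11) - 42/67 = -448138/67 - 1672*√11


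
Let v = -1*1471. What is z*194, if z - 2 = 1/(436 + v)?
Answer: 401386/1035 ≈ 387.81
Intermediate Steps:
v = -1471
z = 2069/1035 (z = 2 + 1/(436 - 1471) = 2 + 1/(-1035) = 2 - 1/1035 = 2069/1035 ≈ 1.9990)
z*194 = (2069/1035)*194 = 401386/1035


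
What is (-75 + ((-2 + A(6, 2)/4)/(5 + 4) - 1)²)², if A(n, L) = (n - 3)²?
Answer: 9211200625/1679616 ≈ 5484.1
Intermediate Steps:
A(n, L) = (-3 + n)²
(-75 + ((-2 + A(6, 2)/4)/(5 + 4) - 1)²)² = (-75 + ((-2 + (-3 + 6)²/4)/(5 + 4) - 1)²)² = (-75 + ((-2 + 3²*(¼))/9 - 1)²)² = (-75 + ((-2 + 9*(¼))*(⅑) - 1)²)² = (-75 + ((-2 + 9/4)*(⅑) - 1)²)² = (-75 + ((¼)*(⅑) - 1)²)² = (-75 + (1/36 - 1)²)² = (-75 + (-35/36)²)² = (-75 + 1225/1296)² = (-95975/1296)² = 9211200625/1679616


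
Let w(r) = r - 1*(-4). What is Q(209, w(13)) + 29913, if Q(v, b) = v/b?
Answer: 508730/17 ≈ 29925.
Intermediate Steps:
w(r) = 4 + r (w(r) = r + 4 = 4 + r)
Q(209, w(13)) + 29913 = 209/(4 + 13) + 29913 = 209/17 + 29913 = 508730/17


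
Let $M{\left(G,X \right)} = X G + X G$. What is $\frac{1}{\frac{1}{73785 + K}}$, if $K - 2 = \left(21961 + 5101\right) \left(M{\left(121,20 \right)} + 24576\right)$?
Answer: $796129579$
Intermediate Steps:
$M{\left(G,X \right)} = 2 G X$ ($M{\left(G,X \right)} = G X + G X = 2 G X$)
$K = 796055794$ ($K = 2 + \left(21961 + 5101\right) \left(2 \cdot 121 \cdot 20 + 24576\right) = 2 + 27062 \left(4840 + 24576\right) = 2 + 27062 \cdot 29416 = 2 + 796055792 = 796055794$)
$\frac{1}{\frac{1}{73785 + K}} = \frac{1}{\frac{1}{73785 + 796055794}} = \frac{1}{\frac{1}{796129579}} = 796129579$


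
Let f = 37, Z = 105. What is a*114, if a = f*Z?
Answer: 442890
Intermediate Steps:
a = 3885 (a = 37*105 = 3885)
a*114 = 3885*114 = 442890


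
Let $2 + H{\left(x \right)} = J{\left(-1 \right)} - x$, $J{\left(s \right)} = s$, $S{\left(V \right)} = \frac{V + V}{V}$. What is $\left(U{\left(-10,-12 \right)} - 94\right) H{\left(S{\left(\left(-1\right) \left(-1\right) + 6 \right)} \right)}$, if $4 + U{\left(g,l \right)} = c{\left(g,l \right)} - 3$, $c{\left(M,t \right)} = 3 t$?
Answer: $685$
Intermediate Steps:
$S{\left(V \right)} = 2$ ($S{\left(V \right)} = \frac{2 V}{V} = 2$)
$U{\left(g,l \right)} = -7 + 3 l$ ($U{\left(g,l \right)} = -4 + \left(3 l - 3\right) = -4 + \left(-3 + 3 l\right) = -7 + 3 l$)
$H{\left(x \right)} = -3 - x$ ($H{\left(x \right)} = -2 - \left(1 + x\right) = -3 - x$)
$\left(U{\left(-10,-12 \right)} - 94\right) H{\left(S{\left(\left(-1\right) \left(-1\right) + 6 \right)} \right)} = \left(\left(-7 + 3 \left(-12\right)\right) - 94\right) \left(-3 - 2\right) = \left(\left(-7 - 36\right) - 94\right) \left(-3 - 2\right) = \left(-43 - 94\right) \left(-5\right) = \left(-137\right) \left(-5\right) = 685$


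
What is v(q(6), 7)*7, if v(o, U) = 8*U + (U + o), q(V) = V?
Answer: 483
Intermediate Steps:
v(o, U) = o + 9*U
v(q(6), 7)*7 = (6 + 9*7)*7 = (6 + 63)*7 = 69*7 = 483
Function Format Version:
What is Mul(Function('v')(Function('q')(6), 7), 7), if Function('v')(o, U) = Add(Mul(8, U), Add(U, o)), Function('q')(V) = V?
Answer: 483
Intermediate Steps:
Function('v')(o, U) = Add(o, Mul(9, U))
Mul(Function('v')(Function('q')(6), 7), 7) = Mul(Add(6, Mul(9, 7)), 7) = Mul(Add(6, 63), 7) = Mul(69, 7) = 483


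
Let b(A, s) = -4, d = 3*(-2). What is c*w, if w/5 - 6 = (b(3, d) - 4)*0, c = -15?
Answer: -450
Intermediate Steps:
d = -6
w = 30 (w = 30 + 5*((-4 - 4)*0) = 30 + 5*(-8*0) = 30 + 5*0 = 30 + 0 = 30)
c*w = -15*30 = -450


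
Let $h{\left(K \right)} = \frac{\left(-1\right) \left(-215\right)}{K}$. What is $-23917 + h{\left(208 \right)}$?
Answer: $- \frac{4974521}{208} \approx -23916.0$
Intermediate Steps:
$h{\left(K \right)} = \frac{215}{K}$
$-23917 + h{\left(208 \right)} = -23917 + \frac{215}{208} = - \frac{4974521}{208}$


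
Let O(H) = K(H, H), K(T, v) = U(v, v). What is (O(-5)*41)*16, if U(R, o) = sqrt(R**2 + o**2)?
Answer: 3280*sqrt(2) ≈ 4638.6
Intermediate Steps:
K(T, v) = sqrt(2)*sqrt(v**2) (K(T, v) = sqrt(v**2 + v**2) = sqrt(2*v**2) = sqrt(2)*sqrt(v**2))
O(H) = sqrt(2)*sqrt(H**2)
(O(-5)*41)*16 = ((sqrt(2)*sqrt((-5)**2))*41)*16 = ((sqrt(2)*sqrt(25))*41)*16 = ((sqrt(2)*5)*41)*16 = ((5*sqrt(2))*41)*16 = (205*sqrt(2))*16 = 3280*sqrt(2)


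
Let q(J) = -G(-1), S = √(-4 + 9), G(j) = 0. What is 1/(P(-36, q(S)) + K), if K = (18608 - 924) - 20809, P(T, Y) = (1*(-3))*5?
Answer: -1/3140 ≈ -0.00031847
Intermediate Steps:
S = √5 ≈ 2.2361
q(J) = 0 (q(J) = -1*0 = 0)
P(T, Y) = -15 (P(T, Y) = -3*5 = -15)
K = -3125 (K = 17684 - 20809 = -3125)
1/(P(-36, q(S)) + K) = 1/(-15 - 3125) = 1/(-3140) = -1/3140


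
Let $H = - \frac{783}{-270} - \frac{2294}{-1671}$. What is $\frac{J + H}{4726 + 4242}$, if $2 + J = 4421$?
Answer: $\frac{73912889}{149855280} \approx 0.49323$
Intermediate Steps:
$J = 4419$ ($J = -2 + 4421 = 4419$)
$H = \frac{71399}{16710}$ ($H = \left(-783\right) \left(- \frac{1}{270}\right) - - \frac{2294}{1671} = \frac{29}{10} + \frac{2294}{1671} = \frac{71399}{16710} \approx 4.2728$)
$\frac{J + H}{4726 + 4242} = \frac{4419 + \frac{71399}{16710}}{4726 + 4242} = \frac{73912889}{16710 \cdot 8968} = \frac{73912889}{16710} \cdot \frac{1}{8968} = \frac{73912889}{149855280}$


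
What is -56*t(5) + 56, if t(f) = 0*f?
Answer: 56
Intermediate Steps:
t(f) = 0
-56*t(5) + 56 = -56*0 + 56 = 0 + 56 = 56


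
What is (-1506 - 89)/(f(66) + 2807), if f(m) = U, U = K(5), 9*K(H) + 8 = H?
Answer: -957/1684 ≈ -0.56829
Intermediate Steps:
K(H) = -8/9 + H/9
U = -1/3 (U = -8/9 + (1/9)*5 = -8/9 + 5/9 = -1/3 ≈ -0.33333)
f(m) = -1/3
(-1506 - 89)/(f(66) + 2807) = (-1506 - 89)/(-1/3 + 2807) = -1595/8420/3 = -1595*3/8420 = -957/1684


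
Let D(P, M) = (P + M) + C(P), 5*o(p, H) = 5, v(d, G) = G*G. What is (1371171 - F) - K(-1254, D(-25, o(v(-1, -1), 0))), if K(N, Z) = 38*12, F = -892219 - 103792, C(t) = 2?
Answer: 2366726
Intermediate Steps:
v(d, G) = G²
o(p, H) = 1 (o(p, H) = (⅕)*5 = 1)
F = -996011
D(P, M) = 2 + M + P (D(P, M) = (P + M) + 2 = (M + P) + 2 = 2 + M + P)
K(N, Z) = 456
(1371171 - F) - K(-1254, D(-25, o(v(-1, -1), 0))) = (1371171 - 1*(-996011)) - 1*456 = (1371171 + 996011) - 456 = 2367182 - 456 = 2366726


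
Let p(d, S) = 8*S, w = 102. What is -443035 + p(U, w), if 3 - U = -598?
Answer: -442219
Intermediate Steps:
U = 601 (U = 3 - 1*(-598) = 3 + 598 = 601)
-443035 + p(U, w) = -443035 + 8*102 = -443035 + 816 = -442219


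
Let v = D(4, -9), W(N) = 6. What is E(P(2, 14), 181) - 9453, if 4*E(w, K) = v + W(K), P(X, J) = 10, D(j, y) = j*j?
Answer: -18895/2 ≈ -9447.5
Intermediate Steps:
D(j, y) = j²
v = 16 (v = 4² = 16)
E(w, K) = 11/2 (E(w, K) = (16 + 6)/4 = (¼)*22 = 11/2)
E(P(2, 14), 181) - 9453 = 11/2 - 9453 = -18895/2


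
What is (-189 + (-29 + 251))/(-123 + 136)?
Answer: 33/13 ≈ 2.5385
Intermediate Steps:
(-189 + (-29 + 251))/(-123 + 136) = (-189 + 222)/13 = 33*(1/13) = 33/13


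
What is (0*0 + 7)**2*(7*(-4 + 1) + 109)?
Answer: 4312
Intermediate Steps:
(0*0 + 7)**2*(7*(-4 + 1) + 109) = (0 + 7)**2*(7*(-3) + 109) = 7**2*(-21 + 109) = 49*88 = 4312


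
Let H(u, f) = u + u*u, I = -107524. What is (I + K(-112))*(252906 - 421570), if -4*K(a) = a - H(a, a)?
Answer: 17606497632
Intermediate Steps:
H(u, f) = u + u²
K(a) = -a/4 + a*(1 + a)/4 (K(a) = -(a - a*(1 + a))/4 = -a/4 + a*(1 + a)/4)
(I + K(-112))*(252906 - 421570) = (-107524 + (¼)*(-112)²)*(252906 - 421570) = (-107524 + (¼)*12544)*(-168664) = (-107524 + 3136)*(-168664) = -104388*(-168664) = 17606497632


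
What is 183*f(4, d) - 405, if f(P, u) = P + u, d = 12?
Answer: 2523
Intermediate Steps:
183*f(4, d) - 405 = 183*(4 + 12) - 405 = 183*16 - 405 = 2928 - 405 = 2523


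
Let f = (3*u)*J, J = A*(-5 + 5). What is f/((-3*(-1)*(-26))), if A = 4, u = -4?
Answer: 0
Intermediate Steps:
J = 0 (J = 4*(-5 + 5) = 4*0 = 0)
f = 0 (f = (3*(-4))*0 = -12*0 = 0)
f/((-3*(-1)*(-26))) = 0/((-3*(-1)*(-26))) = 0/((3*(-26))) = 0/(-78) = 0*(-1/78) = 0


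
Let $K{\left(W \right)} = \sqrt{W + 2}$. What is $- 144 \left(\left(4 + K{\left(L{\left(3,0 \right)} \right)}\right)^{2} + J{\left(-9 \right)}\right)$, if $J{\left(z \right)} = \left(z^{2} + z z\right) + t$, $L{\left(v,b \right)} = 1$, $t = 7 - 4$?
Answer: $-26496 - 1152 \sqrt{3} \approx -28491.0$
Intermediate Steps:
$t = 3$ ($t = 7 - 4 = 3$)
$K{\left(W \right)} = \sqrt{2 + W}$
$J{\left(z \right)} = 3 + 2 z^{2}$ ($J{\left(z \right)} = \left(z^{2} + z z\right) + 3 = \left(z^{2} + z^{2}\right) + 3 = 2 z^{2} + 3 = 3 + 2 z^{2}$)
$- 144 \left(\left(4 + K{\left(L{\left(3,0 \right)} \right)}\right)^{2} + J{\left(-9 \right)}\right) = - 144 \left(\left(4 + \sqrt{2 + 1}\right)^{2} + \left(3 + 2 \left(-9\right)^{2}\right)\right) = - 144 \left(\left(4 + \sqrt{3}\right)^{2} + \left(3 + 2 \cdot 81\right)\right) = - 144 \left(\left(4 + \sqrt{3}\right)^{2} + \left(3 + 162\right)\right) = - 144 \left(\left(4 + \sqrt{3}\right)^{2} + 165\right) = - 144 \left(165 + \left(4 + \sqrt{3}\right)^{2}\right) = -23760 - 144 \left(4 + \sqrt{3}\right)^{2}$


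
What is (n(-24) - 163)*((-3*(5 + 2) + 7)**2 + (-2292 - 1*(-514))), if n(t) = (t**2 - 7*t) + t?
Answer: -881174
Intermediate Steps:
n(t) = t**2 - 6*t
(n(-24) - 163)*((-3*(5 + 2) + 7)**2 + (-2292 - 1*(-514))) = (-24*(-6 - 24) - 163)*((-3*(5 + 2) + 7)**2 + (-2292 - 1*(-514))) = (-24*(-30) - 163)*((-3*7 + 7)**2 + (-2292 + 514)) = (720 - 163)*((-21 + 7)**2 - 1778) = 557*((-14)**2 - 1778) = 557*(196 - 1778) = 557*(-1582) = -881174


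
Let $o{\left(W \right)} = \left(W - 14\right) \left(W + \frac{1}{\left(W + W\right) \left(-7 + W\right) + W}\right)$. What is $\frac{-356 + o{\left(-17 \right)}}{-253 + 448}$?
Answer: $\frac{136598}{155805} \approx 0.87672$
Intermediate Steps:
$o{\left(W \right)} = \left(-14 + W\right) \left(W + \frac{1}{W + 2 W \left(-7 + W\right)}\right)$ ($o{\left(W \right)} = \left(-14 + W\right) \left(W + \frac{1}{2 W \left(-7 + W\right) + W}\right) = \left(-14 + W\right) \left(W + \frac{1}{W + 2 W \left(-7 + W\right)}\right)$)
$\frac{-356 + o{\left(-17 \right)}}{-253 + 448} = \frac{-356 + \frac{-14 - 17 - 41 \left(-17\right)^{3} + 2 \left(-17\right)^{4} + 182 \left(-17\right)^{2}}{\left(-17\right) \left(-13 + 2 \left(-17\right)\right)}}{-253 + 448} = \frac{-356 - \frac{-14 - 17 - -201433 + 2 \cdot 83521 + 182 \cdot 289}{17 \left(-13 - 34\right)}}{195} = \left(-356 - \frac{-14 - 17 + 201433 + 167042 + 52598}{17 \left(-47\right)}\right) \frac{1}{195} = \left(-356 - \left(- \frac{1}{799}\right) 421042\right) \frac{1}{195} = \left(-356 + \frac{421042}{799}\right) \frac{1}{195} = \frac{136598}{799} \cdot \frac{1}{195} = \frac{136598}{155805}$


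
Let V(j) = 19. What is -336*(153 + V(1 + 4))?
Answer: -57792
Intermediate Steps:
-336*(153 + V(1 + 4)) = -336*(153 + 19) = -336*172 = -57792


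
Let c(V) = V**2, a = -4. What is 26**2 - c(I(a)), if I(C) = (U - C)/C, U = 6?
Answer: 2679/4 ≈ 669.75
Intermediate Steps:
I(C) = (6 - C)/C
26**2 - c(I(a)) = 26**2 - ((6 - 1*(-4))/(-4))**2 = 676 - (-(6 + 4)/4)**2 = 676 - (-1/4*10)**2 = 676 - (-5/2)**2 = 676 - 1*25/4 = 676 - 25/4 = 2679/4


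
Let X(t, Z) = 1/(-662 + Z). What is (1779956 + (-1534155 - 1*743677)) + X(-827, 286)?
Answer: -187201377/376 ≈ -4.9788e+5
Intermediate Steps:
(1779956 + (-1534155 - 1*743677)) + X(-827, 286) = (1779956 + (-1534155 - 1*743677)) + 1/(-662 + 286) = (1779956 + (-1534155 - 743677)) + 1/(-376) = (1779956 - 2277832) - 1/376 = -497876 - 1/376 = -187201377/376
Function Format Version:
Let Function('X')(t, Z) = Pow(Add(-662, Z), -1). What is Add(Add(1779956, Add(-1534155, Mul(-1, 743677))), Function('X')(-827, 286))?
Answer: Rational(-187201377, 376) ≈ -4.9788e+5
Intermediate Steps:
Add(Add(1779956, Add(-1534155, Mul(-1, 743677))), Function('X')(-827, 286)) = Add(Add(1779956, Add(-1534155, Mul(-1, 743677))), Pow(Add(-662, 286), -1)) = Add(Add(1779956, Add(-1534155, -743677)), Pow(-376, -1)) = Add(Add(1779956, -2277832), Rational(-1, 376)) = Add(-497876, Rational(-1, 376)) = Rational(-187201377, 376)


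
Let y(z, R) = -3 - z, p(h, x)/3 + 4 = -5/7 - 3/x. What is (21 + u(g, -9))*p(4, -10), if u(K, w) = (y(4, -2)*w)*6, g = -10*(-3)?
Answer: -52839/10 ≈ -5283.9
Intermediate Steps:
p(h, x) = -99/7 - 9/x (p(h, x) = -12 + 3*(-5/7 - 3/x) = -12 + (-15/7 - 9/x) = -99/7 - 9/x)
g = 30 (g = -5*(-6) = 30)
u(K, w) = -42*w (u(K, w) = ((-3 - 1*4)*w)*6 = ((-3 - 4)*w)*6 = -7*w*6 = -42*w)
(21 + u(g, -9))*p(4, -10) = (21 - 42*(-9))*(-99/7 - 9/(-10)) = (21 + 378)*(-99/7 - 9*(-⅒)) = 399*(-99/7 + 9/10) = 399*(-927/70) = -52839/10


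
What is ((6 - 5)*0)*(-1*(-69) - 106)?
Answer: 0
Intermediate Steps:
((6 - 5)*0)*(-1*(-69) - 106) = (1*0)*(69 - 106) = 0*(-37) = 0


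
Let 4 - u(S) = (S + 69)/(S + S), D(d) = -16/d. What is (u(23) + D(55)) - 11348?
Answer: -624046/55 ≈ -11346.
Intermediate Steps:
u(S) = 4 - (69 + S)/(2*S) (u(S) = 4 - (S + 69)/(S + S) = 4 - (69 + S)/(2*S))
(u(23) + D(55)) - 11348 = ((½)*(-69 + 7*23)/23 - 16/55) - 11348 = ((½)*(1/23)*(-69 + 161) - 16*1/55) - 11348 = ((½)*(1/23)*92 - 16/55) - 11348 = (2 - 16/55) - 11348 = 94/55 - 11348 = -624046/55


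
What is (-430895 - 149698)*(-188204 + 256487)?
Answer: -39644631819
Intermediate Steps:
(-430895 - 149698)*(-188204 + 256487) = -580593*68283 = -39644631819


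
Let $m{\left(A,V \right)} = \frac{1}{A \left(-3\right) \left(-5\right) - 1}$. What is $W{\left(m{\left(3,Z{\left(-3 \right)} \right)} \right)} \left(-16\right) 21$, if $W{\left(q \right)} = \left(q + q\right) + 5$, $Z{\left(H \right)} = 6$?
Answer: $- \frac{18648}{11} \approx -1695.3$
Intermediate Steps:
$m{\left(A,V \right)} = \frac{1}{-1 + 15 A}$ ($m{\left(A,V \right)} = \frac{1}{- 3 A \left(-5\right) - 1} = \frac{1}{15 A - 1} = \frac{1}{-1 + 15 A}$)
$W{\left(q \right)} = 5 + 2 q$ ($W{\left(q \right)} = 2 q + 5 = 5 + 2 q$)
$W{\left(m{\left(3,Z{\left(-3 \right)} \right)} \right)} \left(-16\right) 21 = \left(5 + \frac{2}{-1 + 15 \cdot 3}\right) \left(-16\right) 21 = \left(5 + \frac{2}{-1 + 45}\right) \left(-16\right) 21 = \left(5 + \frac{2}{44}\right) \left(-16\right) 21 = \left(5 + 2 \cdot \frac{1}{44}\right) \left(-16\right) 21 = \left(5 + \frac{1}{22}\right) \left(-16\right) 21 = \frac{111}{22} \left(-16\right) 21 = \left(- \frac{888}{11}\right) 21 = - \frac{18648}{11}$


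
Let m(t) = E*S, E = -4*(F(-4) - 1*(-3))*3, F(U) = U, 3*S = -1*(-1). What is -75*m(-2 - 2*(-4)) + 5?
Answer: -295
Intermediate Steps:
S = ⅓ (S = (-1*(-1))/3 = (⅓)*1 = ⅓ ≈ 0.33333)
E = 12 (E = -4*(-4 - 1*(-3))*3 = -4*(-4 + 3)*3 = -4*(-1)*3 = 4*3 = 12)
m(t) = 4 (m(t) = 12*(⅓) = 4)
-75*m(-2 - 2*(-4)) + 5 = -75*4 + 5 = -300 + 5 = -295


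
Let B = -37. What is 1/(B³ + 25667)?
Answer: -1/24986 ≈ -4.0022e-5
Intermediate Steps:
1/(B³ + 25667) = 1/((-37)³ + 25667) = 1/(-50653 + 25667) = 1/(-24986) = -1/24986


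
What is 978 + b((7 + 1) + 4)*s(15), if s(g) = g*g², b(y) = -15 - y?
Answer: -90147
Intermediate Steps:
s(g) = g³
978 + b((7 + 1) + 4)*s(15) = 978 + (-15 - ((7 + 1) + 4))*15³ = 978 + (-15 - (8 + 4))*3375 = 978 + (-15 - 1*12)*3375 = 978 + (-15 - 12)*3375 = 978 - 27*3375 = 978 - 91125 = -90147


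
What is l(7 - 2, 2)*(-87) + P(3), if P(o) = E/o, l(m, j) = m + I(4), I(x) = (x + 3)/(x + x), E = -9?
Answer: -4113/8 ≈ -514.13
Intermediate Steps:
I(x) = (3 + x)/(2*x) (I(x) = (3 + x)/((2*x)) = (3 + x)*(1/(2*x)) = (3 + x)/(2*x))
l(m, j) = 7/8 + m (l(m, j) = m + (½)*(3 + 4)/4 = m + (½)*(¼)*7 = m + 7/8 = 7/8 + m)
P(o) = -9/o
l(7 - 2, 2)*(-87) + P(3) = (7/8 + (7 - 2))*(-87) - 9/3 = (7/8 + 5)*(-87) - 9*⅓ = (47/8)*(-87) - 3 = -4089/8 - 3 = -4113/8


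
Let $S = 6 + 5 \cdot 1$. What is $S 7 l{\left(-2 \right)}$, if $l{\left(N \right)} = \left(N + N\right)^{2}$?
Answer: $1232$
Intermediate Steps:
$l{\left(N \right)} = 4 N^{2}$ ($l{\left(N \right)} = \left(2 N\right)^{2} = 4 N^{2}$)
$S = 11$ ($S = 6 + 5 = 11$)
$S 7 l{\left(-2 \right)} = 11 \cdot 7 \cdot 4 \left(-2\right)^{2} = 77 \cdot 4 \cdot 4 = 77 \cdot 16 = 1232$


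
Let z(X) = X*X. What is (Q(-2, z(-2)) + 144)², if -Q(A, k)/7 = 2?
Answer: 16900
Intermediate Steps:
z(X) = X²
Q(A, k) = -14 (Q(A, k) = -7*2 = -14)
(Q(-2, z(-2)) + 144)² = (-14 + 144)² = 130² = 16900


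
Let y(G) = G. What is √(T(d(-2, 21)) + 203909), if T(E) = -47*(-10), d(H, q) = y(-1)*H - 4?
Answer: 7*√4171 ≈ 452.08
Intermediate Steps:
d(H, q) = -4 - H (d(H, q) = -H - 4 = -4 - H)
T(E) = 470
√(T(d(-2, 21)) + 203909) = √(470 + 203909) = √204379 = 7*√4171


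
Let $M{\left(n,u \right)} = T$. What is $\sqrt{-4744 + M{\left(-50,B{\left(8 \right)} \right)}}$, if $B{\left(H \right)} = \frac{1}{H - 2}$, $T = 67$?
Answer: $i \sqrt{4677} \approx 68.389 i$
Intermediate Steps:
$B{\left(H \right)} = \frac{1}{-2 + H}$
$M{\left(n,u \right)} = 67$
$\sqrt{-4744 + M{\left(-50,B{\left(8 \right)} \right)}} = \sqrt{-4744 + 67} = \sqrt{-4677} = i \sqrt{4677}$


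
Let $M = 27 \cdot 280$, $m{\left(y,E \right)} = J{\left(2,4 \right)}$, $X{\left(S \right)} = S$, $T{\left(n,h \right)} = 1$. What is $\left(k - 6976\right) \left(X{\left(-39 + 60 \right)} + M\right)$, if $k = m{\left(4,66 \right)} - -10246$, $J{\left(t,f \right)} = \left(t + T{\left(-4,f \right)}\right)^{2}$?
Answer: $24858099$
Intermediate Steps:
$J{\left(t,f \right)} = \left(1 + t\right)^{2}$ ($J{\left(t,f \right)} = \left(t + 1\right)^{2} = \left(1 + t\right)^{2}$)
$m{\left(y,E \right)} = 9$ ($m{\left(y,E \right)} = \left(1 + 2\right)^{2} = 3^{2} = 9$)
$M = 7560$
$k = 10255$ ($k = 9 - -10246 = 9 + 10246 = 10255$)
$\left(k - 6976\right) \left(X{\left(-39 + 60 \right)} + M\right) = \left(10255 - 6976\right) \left(\left(-39 + 60\right) + 7560\right) = 3279 \left(21 + 7560\right) = 3279 \cdot 7581 = 24858099$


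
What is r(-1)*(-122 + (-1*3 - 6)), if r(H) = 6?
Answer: -786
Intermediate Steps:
r(-1)*(-122 + (-1*3 - 6)) = 6*(-122 + (-1*3 - 6)) = 6*(-122 + (-3 - 6)) = 6*(-122 - 9) = 6*(-131) = -786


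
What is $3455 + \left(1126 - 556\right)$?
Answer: $4025$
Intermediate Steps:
$3455 + \left(1126 - 556\right) = 3455 + 570 = 4025$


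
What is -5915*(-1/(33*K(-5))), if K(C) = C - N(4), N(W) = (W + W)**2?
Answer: -5915/2277 ≈ -2.5977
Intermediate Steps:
N(W) = 4*W**2 (N(W) = (2*W)**2 = 4*W**2)
K(C) = -64 + C (K(C) = C - 4*4**2 = C - 4*16 = C - 1*64 = C - 64 = -64 + C)
-5915*(-1/(33*K(-5))) = -5915*(-1/(33*(-64 - 5))) = -5915/((-33*(-69))) = -5915/2277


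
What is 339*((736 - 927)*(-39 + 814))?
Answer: -50180475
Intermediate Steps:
339*((736 - 927)*(-39 + 814)) = 339*(-191*775) = 339*(-148025) = -50180475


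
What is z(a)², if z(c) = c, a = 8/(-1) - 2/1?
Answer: 100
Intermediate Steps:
a = -10 (a = 8*(-1) - 2*1 = -8 - 2 = -10)
z(a)² = (-10)² = 100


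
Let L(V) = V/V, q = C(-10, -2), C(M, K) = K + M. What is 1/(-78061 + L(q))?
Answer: -1/78060 ≈ -1.2811e-5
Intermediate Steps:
q = -12 (q = -2 - 10 = -12)
L(V) = 1
1/(-78061 + L(q)) = 1/(-78061 + 1) = 1/(-78060) = -1/78060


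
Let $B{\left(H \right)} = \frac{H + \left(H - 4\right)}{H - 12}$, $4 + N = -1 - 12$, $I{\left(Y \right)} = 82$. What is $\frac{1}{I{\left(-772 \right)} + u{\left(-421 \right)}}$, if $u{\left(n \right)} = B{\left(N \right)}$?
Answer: $\frac{29}{2416} \approx 0.012003$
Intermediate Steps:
$N = -17$ ($N = -4 - 13 = -17$)
$B{\left(H \right)} = \frac{-4 + 2 H}{-12 + H}$ ($B{\left(H \right)} = \frac{H + \left(-4 + H\right)}{-12 + H} = \frac{-4 + 2 H}{-12 + H}$)
$u{\left(n \right)} = \frac{38}{29}$ ($u{\left(n \right)} = \frac{2 \left(-2 - 17\right)}{-12 - 17} = 2 \frac{1}{-29} \left(-19\right) = 2 \left(- \frac{1}{29}\right) \left(-19\right) = \frac{38}{29}$)
$\frac{1}{I{\left(-772 \right)} + u{\left(-421 \right)}} = \frac{1}{82 + \frac{38}{29}} = \frac{1}{\frac{2416}{29}} = \frac{29}{2416}$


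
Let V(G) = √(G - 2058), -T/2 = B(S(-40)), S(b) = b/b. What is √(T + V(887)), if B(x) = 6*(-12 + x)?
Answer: √(132 + I*√1171) ≈ 11.584 + 1.4771*I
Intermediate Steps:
S(b) = 1
B(x) = -72 + 6*x
T = 132 (T = -2*(-72 + 6*1) = -2*(-72 + 6) = -2*(-66) = 132)
V(G) = √(-2058 + G)
√(T + V(887)) = √(132 + √(-2058 + 887)) = √(132 + √(-1171)) = √(132 + I*√1171)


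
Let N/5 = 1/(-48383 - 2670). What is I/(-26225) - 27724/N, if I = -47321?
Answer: 7423738283461/26225 ≈ 2.8308e+8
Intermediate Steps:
N = -5/51053 (N = 5/(-48383 - 2670) = 5/(-51053) = 5*(-1/51053) = -5/51053 ≈ -9.7937e-5)
I/(-26225) - 27724/N = -47321/(-26225) - 27724/(-5/51053) = -47321*(-1/26225) - 27724*(-51053/5) = 47321/26225 + 1415393372/5 = 7423738283461/26225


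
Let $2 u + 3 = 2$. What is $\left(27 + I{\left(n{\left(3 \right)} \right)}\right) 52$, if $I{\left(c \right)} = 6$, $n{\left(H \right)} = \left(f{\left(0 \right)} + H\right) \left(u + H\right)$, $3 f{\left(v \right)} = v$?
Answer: $1716$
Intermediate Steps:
$u = - \frac{1}{2}$ ($u = - \frac{3}{2} + \frac{1}{2} \cdot 2 = - \frac{3}{2} + 1 = - \frac{1}{2} \approx -0.5$)
$f{\left(v \right)} = \frac{v}{3}$
$n{\left(H \right)} = H \left(- \frac{1}{2} + H\right)$ ($n{\left(H \right)} = \left(\frac{1}{3} \cdot 0 + H\right) \left(- \frac{1}{2} + H\right) = \left(0 + H\right) \left(- \frac{1}{2} + H\right) = H \left(- \frac{1}{2} + H\right)$)
$\left(27 + I{\left(n{\left(3 \right)} \right)}\right) 52 = \left(27 + 6\right) 52 = 33 \cdot 52 = 1716$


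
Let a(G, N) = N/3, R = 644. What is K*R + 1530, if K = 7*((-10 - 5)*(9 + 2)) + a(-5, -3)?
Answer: -742934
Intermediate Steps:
a(G, N) = N/3 (a(G, N) = N*(⅓) = N/3)
K = -1156 (K = 7*((-10 - 5)*(9 + 2)) + (⅓)*(-3) = 7*(-15*11) - 1 = 7*(-165) - 1 = -1155 - 1 = -1156)
K*R + 1530 = -1156*644 + 1530 = -744464 + 1530 = -742934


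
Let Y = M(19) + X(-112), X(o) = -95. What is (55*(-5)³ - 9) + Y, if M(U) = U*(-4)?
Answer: -7055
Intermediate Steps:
M(U) = -4*U
Y = -171 (Y = -4*19 - 95 = -76 - 95 = -171)
(55*(-5)³ - 9) + Y = (55*(-5)³ - 9) - 171 = (55*(-125) - 9) - 171 = (-6875 - 9) - 171 = -6884 - 171 = -7055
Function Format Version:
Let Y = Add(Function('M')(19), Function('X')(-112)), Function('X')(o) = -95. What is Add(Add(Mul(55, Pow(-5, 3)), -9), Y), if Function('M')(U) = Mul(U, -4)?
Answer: -7055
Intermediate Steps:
Function('M')(U) = Mul(-4, U)
Y = -171 (Y = Add(Mul(-4, 19), -95) = Add(-76, -95) = -171)
Add(Add(Mul(55, Pow(-5, 3)), -9), Y) = Add(Add(Mul(55, Pow(-5, 3)), -9), -171) = Add(Add(Mul(55, -125), -9), -171) = Add(Add(-6875, -9), -171) = Add(-6884, -171) = -7055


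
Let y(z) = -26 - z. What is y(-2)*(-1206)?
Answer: 28944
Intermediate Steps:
y(-2)*(-1206) = (-26 - 1*(-2))*(-1206) = (-26 + 2)*(-1206) = -24*(-1206) = 28944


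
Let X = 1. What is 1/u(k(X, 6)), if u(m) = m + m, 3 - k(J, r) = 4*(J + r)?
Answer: -1/50 ≈ -0.020000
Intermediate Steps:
k(J, r) = 3 - 4*J - 4*r (k(J, r) = 3 - 4*(J + r) = 3 - (4*J + 4*r) = 3 + (-4*J - 4*r) = 3 - 4*J - 4*r)
u(m) = 2*m
1/u(k(X, 6)) = 1/(2*(3 - 4*1 - 4*6)) = 1/(2*(3 - 4 - 24)) = 1/(2*(-25)) = 1/(-50) = -1/50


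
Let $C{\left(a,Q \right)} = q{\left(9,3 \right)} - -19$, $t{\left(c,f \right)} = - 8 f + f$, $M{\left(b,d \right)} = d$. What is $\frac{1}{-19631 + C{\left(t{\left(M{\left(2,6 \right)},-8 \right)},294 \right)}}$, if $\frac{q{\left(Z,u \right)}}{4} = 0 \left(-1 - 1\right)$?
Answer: $- \frac{1}{19612} \approx -5.0989 \cdot 10^{-5}$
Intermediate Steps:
$q{\left(Z,u \right)} = 0$ ($q{\left(Z,u \right)} = 4 \cdot 0 \left(-1 - 1\right) = 4 \cdot 0 \left(-2\right) = 4 \cdot 0 = 0$)
$t{\left(c,f \right)} = - 7 f$
$C{\left(a,Q \right)} = 19$ ($C{\left(a,Q \right)} = 0 - -19 = 0 + 19 = 19$)
$\frac{1}{-19631 + C{\left(t{\left(M{\left(2,6 \right)},-8 \right)},294 \right)}} = \frac{1}{-19631 + 19} = \frac{1}{-19612} = - \frac{1}{19612}$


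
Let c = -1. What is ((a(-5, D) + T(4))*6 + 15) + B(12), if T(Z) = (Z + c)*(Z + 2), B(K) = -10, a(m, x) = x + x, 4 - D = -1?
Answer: 173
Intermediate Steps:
D = 5 (D = 4 - 1*(-1) = 4 + 1 = 5)
a(m, x) = 2*x
T(Z) = (-1 + Z)*(2 + Z) (T(Z) = (Z - 1)*(Z + 2) = (-1 + Z)*(2 + Z))
((a(-5, D) + T(4))*6 + 15) + B(12) = ((2*5 + (-2 + 4 + 4²))*6 + 15) - 10 = ((10 + (-2 + 4 + 16))*6 + 15) - 10 = ((10 + 18)*6 + 15) - 10 = (28*6 + 15) - 10 = (168 + 15) - 10 = 183 - 10 = 173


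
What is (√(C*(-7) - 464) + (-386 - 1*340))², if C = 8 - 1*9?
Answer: (726 - I*√457)² ≈ 5.2662e+5 - 31040.0*I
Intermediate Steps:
C = -1 (C = 8 - 9 = -1)
(√(C*(-7) - 464) + (-386 - 1*340))² = (√(-1*(-7) - 464) + (-386 - 1*340))² = (√(7 - 464) + (-386 - 340))² = (√(-457) - 726)² = (I*√457 - 726)² = (-726 + I*√457)²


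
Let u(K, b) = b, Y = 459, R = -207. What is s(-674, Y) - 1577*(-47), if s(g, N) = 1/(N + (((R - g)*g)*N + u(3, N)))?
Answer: 10708194583475/144473004 ≈ 74119.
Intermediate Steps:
s(g, N) = 1/(2*N + N*g*(-207 - g)) (s(g, N) = 1/(N + (((-207 - g)*g)*N + N)) = 1/(N + ((g*(-207 - g))*N + N)) = 1/(N + (N*g*(-207 - g) + N)) = 1/(N + (N + N*g*(-207 - g))) = 1/(2*N + N*g*(-207 - g)))
s(-674, Y) - 1577*(-47) = 1/(459*(2 - 1*(-674)² - 207*(-674))) - 1577*(-47) = 1/(459*(2 - 1*454276 + 139518)) + 74119 = 1/(459*(2 - 454276 + 139518)) + 74119 = (1/459)/(-314756) + 74119 = (1/459)*(-1/314756) + 74119 = -1/144473004 + 74119 = 10708194583475/144473004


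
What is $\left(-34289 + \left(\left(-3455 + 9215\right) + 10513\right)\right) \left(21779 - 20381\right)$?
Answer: $-25186368$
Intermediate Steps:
$\left(-34289 + \left(\left(-3455 + 9215\right) + 10513\right)\right) \left(21779 - 20381\right) = \left(-34289 + \left(5760 + 10513\right)\right) 1398 = \left(-34289 + 16273\right) 1398 = \left(-18016\right) 1398 = -25186368$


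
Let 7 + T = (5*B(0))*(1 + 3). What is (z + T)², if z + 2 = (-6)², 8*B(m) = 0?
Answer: 729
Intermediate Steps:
B(m) = 0 (B(m) = (⅛)*0 = 0)
T = -7 (T = -7 + (5*0)*(1 + 3) = -7 + 0*4 = -7 + 0 = -7)
z = 34 (z = -2 + (-6)² = -2 + 36 = 34)
(z + T)² = (34 - 7)² = 27² = 729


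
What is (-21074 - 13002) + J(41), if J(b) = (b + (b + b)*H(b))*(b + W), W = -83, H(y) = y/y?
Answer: -39242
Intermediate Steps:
H(y) = 1
J(b) = 3*b*(-83 + b) (J(b) = (b + (b + b)*1)*(b - 83) = (b + (2*b)*1)*(-83 + b) = (b + 2*b)*(-83 + b) = (3*b)*(-83 + b) = 3*b*(-83 + b))
(-21074 - 13002) + J(41) = (-21074 - 13002) + 3*41*(-83 + 41) = -34076 + 3*41*(-42) = -34076 - 5166 = -39242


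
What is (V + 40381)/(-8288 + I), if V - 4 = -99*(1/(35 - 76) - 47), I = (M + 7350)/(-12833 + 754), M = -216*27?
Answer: -22305769903/4104603070 ≈ -5.4343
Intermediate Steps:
M = -5832
I = -1518/12079 (I = (-5832 + 7350)/(-12833 + 754) = 1518/(-12079) = 1518*(-1/12079) = -1518/12079 ≈ -0.12567)
V = 191036/41 (V = 4 - 99*(1/(35 - 76) - 47) = 4 - 99*(1/(-41) - 47) = 4 - 99*(-1/41 - 47) = 4 - 99*(-1928/41) = 4 + 190872/41 = 191036/41 ≈ 4659.4)
(V + 40381)/(-8288 + I) = (191036/41 + 40381)/(-8288 - 1518/12079) = 1846657/(41*(-100112270/12079)) = (1846657/41)*(-12079/100112270) = -22305769903/4104603070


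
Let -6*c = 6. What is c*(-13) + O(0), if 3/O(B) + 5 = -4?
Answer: 38/3 ≈ 12.667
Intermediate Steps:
c = -1 (c = -⅙*6 = -1)
O(B) = -⅓ (O(B) = 3/(-5 - 4) = 3/(-9) = 3*(-⅑) = -⅓)
c*(-13) + O(0) = -1*(-13) - ⅓ = 13 - ⅓ = 38/3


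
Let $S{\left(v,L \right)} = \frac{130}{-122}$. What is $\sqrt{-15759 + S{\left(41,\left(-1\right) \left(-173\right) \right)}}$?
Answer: $\frac{2 i \sqrt{14660801}}{61} \approx 125.54 i$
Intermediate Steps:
$S{\left(v,L \right)} = - \frac{65}{61}$ ($S{\left(v,L \right)} = 130 \left(- \frac{1}{122}\right) = - \frac{65}{61}$)
$\sqrt{-15759 + S{\left(41,\left(-1\right) \left(-173\right) \right)}} = \sqrt{-15759 - \frac{65}{61}} = \sqrt{- \frac{961364}{61}} = \frac{2 i \sqrt{14660801}}{61}$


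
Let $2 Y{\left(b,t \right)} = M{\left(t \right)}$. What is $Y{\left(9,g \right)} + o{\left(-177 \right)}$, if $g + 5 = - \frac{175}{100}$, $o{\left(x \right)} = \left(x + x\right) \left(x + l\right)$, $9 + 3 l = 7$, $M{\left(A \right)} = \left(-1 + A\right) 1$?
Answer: $\frac{503121}{8} \approx 62890.0$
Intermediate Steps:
$M{\left(A \right)} = -1 + A$
$l = - \frac{2}{3}$ ($l = -3 + \frac{1}{3} \cdot 7 = -3 + \frac{7}{3} = - \frac{2}{3} \approx -0.66667$)
$o{\left(x \right)} = 2 x \left(- \frac{2}{3} + x\right)$ ($o{\left(x \right)} = \left(x + x\right) \left(x - \frac{2}{3}\right) = 2 x \left(- \frac{2}{3} + x\right)$)
$g = - \frac{27}{4}$ ($g = -5 - \frac{175}{100} = -5 - \frac{7}{4} = - \frac{27}{4} \approx -6.75$)
$Y{\left(b,t \right)} = - \frac{1}{2} + \frac{t}{2}$ ($Y{\left(b,t \right)} = \frac{-1 + t}{2} = - \frac{1}{2} + \frac{t}{2}$)
$Y{\left(9,g \right)} + o{\left(-177 \right)} = \left(- \frac{1}{2} + \frac{1}{2} \left(- \frac{27}{4}\right)\right) + \frac{2}{3} \left(-177\right) \left(-2 + 3 \left(-177\right)\right) = \left(- \frac{1}{2} - \frac{27}{8}\right) + \frac{2}{3} \left(-177\right) \left(-2 - 531\right) = - \frac{31}{8} + \frac{2}{3} \left(-177\right) \left(-533\right) = - \frac{31}{8} + 62894 = \frac{503121}{8}$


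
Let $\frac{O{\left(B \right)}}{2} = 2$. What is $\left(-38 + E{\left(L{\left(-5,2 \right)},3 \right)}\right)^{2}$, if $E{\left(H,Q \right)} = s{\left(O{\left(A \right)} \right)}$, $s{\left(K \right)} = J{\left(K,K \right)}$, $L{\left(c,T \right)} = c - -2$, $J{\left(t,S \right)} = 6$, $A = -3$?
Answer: $1024$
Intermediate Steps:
$O{\left(B \right)} = 4$ ($O{\left(B \right)} = 2 \cdot 2 = 4$)
$L{\left(c,T \right)} = 2 + c$ ($L{\left(c,T \right)} = c + 2 = 2 + c$)
$s{\left(K \right)} = 6$
$E{\left(H,Q \right)} = 6$
$\left(-38 + E{\left(L{\left(-5,2 \right)},3 \right)}\right)^{2} = \left(-38 + 6\right)^{2} = \left(-32\right)^{2} = 1024$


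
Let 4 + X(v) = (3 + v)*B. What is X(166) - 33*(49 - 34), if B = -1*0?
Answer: -499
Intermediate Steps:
B = 0
X(v) = -4 (X(v) = -4 + (3 + v)*0 = -4 + 0 = -4)
X(166) - 33*(49 - 34) = -4 - 33*(49 - 34) = -4 - 33*15 = -4 - 495 = -499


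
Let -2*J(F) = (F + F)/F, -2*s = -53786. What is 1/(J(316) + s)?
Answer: 1/26892 ≈ 3.7186e-5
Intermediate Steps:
s = 26893 (s = -½*(-53786) = 26893)
J(F) = -1 (J(F) = -(F + F)/(2*F) = -2*F/(2*F) = -½*2 = -1)
1/(J(316) + s) = 1/(-1 + 26893) = 1/26892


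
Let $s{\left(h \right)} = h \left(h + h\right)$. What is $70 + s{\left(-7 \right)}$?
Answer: $168$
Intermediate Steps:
$s{\left(h \right)} = 2 h^{2}$ ($s{\left(h \right)} = h 2 h = 2 h^{2}$)
$70 + s{\left(-7 \right)} = 70 + 2 \left(-7\right)^{2} = 70 + 2 \cdot 49 = 70 + 98 = 168$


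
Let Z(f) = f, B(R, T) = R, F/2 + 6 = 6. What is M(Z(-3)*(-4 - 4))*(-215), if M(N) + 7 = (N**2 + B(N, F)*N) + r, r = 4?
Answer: -247035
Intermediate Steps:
F = 0 (F = -12 + 2*6 = -12 + 12 = 0)
M(N) = -3 + 2*N**2 (M(N) = -7 + ((N**2 + N*N) + 4) = -7 + ((N**2 + N**2) + 4) = -7 + (2*N**2 + 4) = -7 + (4 + 2*N**2) = -3 + 2*N**2)
M(Z(-3)*(-4 - 4))*(-215) = (-3 + 2*(-3*(-4 - 4))**2)*(-215) = (-3 + 2*(-3*(-8))**2)*(-215) = (-3 + 2*24**2)*(-215) = (-3 + 2*576)*(-215) = (-3 + 1152)*(-215) = 1149*(-215) = -247035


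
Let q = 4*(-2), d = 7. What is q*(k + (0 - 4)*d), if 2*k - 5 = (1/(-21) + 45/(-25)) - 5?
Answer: 24296/105 ≈ 231.39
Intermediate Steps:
q = -8
k = -97/105 (k = 5/2 + ((1/(-21) + 45/(-25)) - 5)/2 = 5/2 + ((-1/21 + 45*(-1/25)) - 5)/2 = 5/2 + ((-1/21 - 9/5) - 5)/2 = 5/2 + (-194/105 - 5)/2 = 5/2 + (½)*(-719/105) = 5/2 - 719/210 = -97/105 ≈ -0.92381)
q*(k + (0 - 4)*d) = -8*(-97/105 + (0 - 4)*7) = -8*(-97/105 - 4*7) = -8*(-97/105 - 28) = -8*(-3037/105) = 24296/105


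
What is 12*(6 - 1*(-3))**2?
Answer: 972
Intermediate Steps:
12*(6 - 1*(-3))**2 = 12*(6 + 3)**2 = 12*9**2 = 12*81 = 972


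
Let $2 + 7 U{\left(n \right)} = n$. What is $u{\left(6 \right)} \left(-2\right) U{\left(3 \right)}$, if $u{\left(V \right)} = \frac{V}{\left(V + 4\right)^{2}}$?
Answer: $- \frac{3}{175} \approx -0.017143$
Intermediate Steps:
$U{\left(n \right)} = - \frac{2}{7} + \frac{n}{7}$
$u{\left(V \right)} = \frac{V}{\left(4 + V\right)^{2}}$
$u{\left(6 \right)} \left(-2\right) U{\left(3 \right)} = \frac{6}{\left(4 + 6\right)^{2}} \left(-2\right) \left(- \frac{2}{7} + \frac{1}{7} \cdot 3\right) = \frac{6}{100} \left(-2\right) \left(- \frac{2}{7} + \frac{3}{7}\right) = 6 \cdot \frac{1}{100} \left(-2\right) \frac{1}{7} = \frac{3}{50} \left(-2\right) \frac{1}{7} = \left(- \frac{3}{25}\right) \frac{1}{7} = - \frac{3}{175}$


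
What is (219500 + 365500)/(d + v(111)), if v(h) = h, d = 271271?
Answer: 292500/135691 ≈ 2.1556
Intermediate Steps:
(219500 + 365500)/(d + v(111)) = (219500 + 365500)/(271271 + 111) = 585000/271382 = 585000*(1/271382) = 292500/135691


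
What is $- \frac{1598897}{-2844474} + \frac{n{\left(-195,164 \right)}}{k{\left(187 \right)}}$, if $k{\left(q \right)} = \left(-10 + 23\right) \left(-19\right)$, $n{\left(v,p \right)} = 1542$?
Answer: $- \frac{3991251349}{702585078} \approx -5.6808$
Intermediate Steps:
$k{\left(q \right)} = -247$ ($k{\left(q \right)} = 13 \left(-19\right) = -247$)
$- \frac{1598897}{-2844474} + \frac{n{\left(-195,164 \right)}}{k{\left(187 \right)}} = - \frac{1598897}{-2844474} + \frac{1542}{-247} = \left(-1598897\right) \left(- \frac{1}{2844474}\right) + 1542 \left(- \frac{1}{247}\right) = \frac{1598897}{2844474} - \frac{1542}{247} = - \frac{3991251349}{702585078}$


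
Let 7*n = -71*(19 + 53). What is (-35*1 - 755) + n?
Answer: -10642/7 ≈ -1520.3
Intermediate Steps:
n = -5112/7 (n = (-71*(19 + 53))/7 = (-71*72)/7 = (1/7)*(-5112) = -5112/7 ≈ -730.29)
(-35*1 - 755) + n = (-35*1 - 755) - 5112/7 = (-35 - 755) - 5112/7 = -790 - 5112/7 = -10642/7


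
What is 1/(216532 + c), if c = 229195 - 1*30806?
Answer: 1/414921 ≈ 2.4101e-6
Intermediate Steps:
c = 198389 (c = 229195 - 30806 = 198389)
1/(216532 + c) = 1/(216532 + 198389) = 1/414921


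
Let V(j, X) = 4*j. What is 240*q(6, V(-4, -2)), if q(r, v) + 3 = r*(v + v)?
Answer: -46800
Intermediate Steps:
q(r, v) = -3 + 2*r*v (q(r, v) = -3 + r*(v + v) = -3 + r*(2*v) = -3 + 2*r*v)
240*q(6, V(-4, -2)) = 240*(-3 + 2*6*(4*(-4))) = 240*(-3 + 2*6*(-16)) = 240*(-3 - 192) = 240*(-195) = -46800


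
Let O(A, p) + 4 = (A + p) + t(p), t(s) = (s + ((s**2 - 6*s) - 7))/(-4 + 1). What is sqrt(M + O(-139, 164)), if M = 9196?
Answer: sqrt(4746)/3 ≈ 22.964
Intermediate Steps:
t(s) = 7/3 - s**2/3 + 5*s/3 (t(s) = (s + (-7 + s**2 - 6*s))/(-3) = (-7 + s**2 - 5*s)*(-1/3) = 7/3 - s**2/3 + 5*s/3)
O(A, p) = -5/3 + A - p**2/3 + 8*p/3 (O(A, p) = -4 + ((A + p) + (7/3 - p**2/3 + 5*p/3)) = -4 + (7/3 + A - p**2/3 + 8*p/3) = -5/3 + A - p**2/3 + 8*p/3)
sqrt(M + O(-139, 164)) = sqrt(9196 + (-5/3 - 139 - 1/3*164**2 + (8/3)*164)) = sqrt(9196 + (-5/3 - 139 - 1/3*26896 + 1312/3)) = sqrt(9196 + (-5/3 - 139 - 26896/3 + 1312/3)) = sqrt(9196 - 26006/3) = sqrt(1582/3) = sqrt(4746)/3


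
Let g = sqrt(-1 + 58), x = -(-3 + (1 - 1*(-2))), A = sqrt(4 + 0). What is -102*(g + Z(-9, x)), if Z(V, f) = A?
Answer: -204 - 102*sqrt(57) ≈ -974.08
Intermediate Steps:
A = 2 (A = sqrt(4) = 2)
x = 0 (x = -(-3 + (1 + 2)) = -(-3 + 3) = -1*0 = 0)
Z(V, f) = 2
g = sqrt(57) ≈ 7.5498
-102*(g + Z(-9, x)) = -102*(sqrt(57) + 2) = -102*(2 + sqrt(57)) = -204 - 102*sqrt(57)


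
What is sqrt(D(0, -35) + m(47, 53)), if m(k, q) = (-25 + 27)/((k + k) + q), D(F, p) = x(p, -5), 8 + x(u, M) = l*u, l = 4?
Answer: I*sqrt(65262)/21 ≈ 12.165*I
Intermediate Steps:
x(u, M) = -8 + 4*u
D(F, p) = -8 + 4*p
m(k, q) = 2/(q + 2*k) (m(k, q) = 2/(2*k + q) = 2/(q + 2*k))
sqrt(D(0, -35) + m(47, 53)) = sqrt((-8 + 4*(-35)) + 2/(53 + 2*47)) = sqrt((-8 - 140) + 2/(53 + 94)) = sqrt(-148 + 2/147) = sqrt(-21754/147) = I*sqrt(65262)/21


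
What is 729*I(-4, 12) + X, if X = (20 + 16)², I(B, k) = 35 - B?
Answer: 29727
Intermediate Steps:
X = 1296 (X = 36² = 1296)
729*I(-4, 12) + X = 729*(35 - 1*(-4)) + 1296 = 729*(35 + 4) + 1296 = 729*39 + 1296 = 28431 + 1296 = 29727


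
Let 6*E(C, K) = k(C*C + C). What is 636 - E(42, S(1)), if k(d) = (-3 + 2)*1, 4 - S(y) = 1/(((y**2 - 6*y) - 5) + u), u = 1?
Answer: 3817/6 ≈ 636.17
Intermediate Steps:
S(y) = 4 - 1/(-4 + y**2 - 6*y) (S(y) = 4 - 1/(((y**2 - 6*y) - 5) + 1) = 4 - 1/((-5 + y**2 - 6*y) + 1) = 4 - 1/(-4 + y**2 - 6*y))
k(d) = -1 (k(d) = -1*1 = -1)
E(C, K) = -1/6 (E(C, K) = (1/6)*(-1) = -1/6)
636 - E(42, S(1)) = 636 - 1*(-1/6) = 636 + 1/6 = 3817/6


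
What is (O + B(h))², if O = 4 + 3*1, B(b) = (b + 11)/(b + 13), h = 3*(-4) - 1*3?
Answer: 81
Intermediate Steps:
h = -15 (h = -12 - 3 = -15)
B(b) = (11 + b)/(13 + b)
O = 7 (O = 4 + 3 = 7)
(O + B(h))² = (7 + (11 - 15)/(13 - 15))² = (7 - 4/(-2))² = (7 - ½*(-4))² = (7 + 2)² = 9² = 81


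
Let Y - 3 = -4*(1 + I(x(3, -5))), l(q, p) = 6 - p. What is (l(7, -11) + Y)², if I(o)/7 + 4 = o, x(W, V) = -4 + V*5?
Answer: 883600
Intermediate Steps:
x(W, V) = -4 + 5*V
I(o) = -28 + 7*o
Y = 923 (Y = 3 - 4*(1 + (-28 + 7*(-4 + 5*(-5)))) = 3 - 4*(1 + (-28 + 7*(-4 - 25))) = 3 - 4*(1 + (-28 + 7*(-29))) = 3 - 4*(1 + (-28 - 203)) = 3 - 4*(1 - 231) = 3 - 4*(-230) = 3 + 920 = 923)
(l(7, -11) + Y)² = ((6 - 1*(-11)) + 923)² = ((6 + 11) + 923)² = (17 + 923)² = 940² = 883600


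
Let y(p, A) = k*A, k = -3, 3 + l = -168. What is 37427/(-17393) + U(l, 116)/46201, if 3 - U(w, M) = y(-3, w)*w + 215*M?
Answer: -637127929/803573993 ≈ -0.79287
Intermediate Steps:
l = -171 (l = -3 - 168 = -171)
y(p, A) = -3*A
U(w, M) = 3 - 215*M + 3*w² (U(w, M) = 3 - ((-3*w)*w + 215*M) = 3 - (-3*w² + 215*M) = 3 + (-215*M + 3*w²) = 3 - 215*M + 3*w²)
37427/(-17393) + U(l, 116)/46201 = 37427/(-17393) + (3 - 215*116 + 3*(-171)²)/46201 = 37427*(-1/17393) + (3 - 24940 + 3*29241)*(1/46201) = -37427/17393 + (3 - 24940 + 87723)*(1/46201) = -37427/17393 + 62786*(1/46201) = -37427/17393 + 62786/46201 = -637127929/803573993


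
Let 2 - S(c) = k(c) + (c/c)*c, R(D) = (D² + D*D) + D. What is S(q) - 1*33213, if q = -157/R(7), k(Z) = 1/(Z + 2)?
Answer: -184821919/5565 ≈ -33212.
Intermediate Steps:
R(D) = D + 2*D² (R(D) = (D² + D²) + D = 2*D² + D = D + 2*D²)
k(Z) = 1/(2 + Z)
q = -157/105 (q = -157*1/(7*(1 + 2*7)) = -157*1/(7*(1 + 14)) = -157/(7*15) = -157/105 ≈ -1.4952)
S(c) = 2 - c - 1/(2 + c) (S(c) = 2 - (1/(2 + c) + (c/c)*c) = 2 - (1/(2 + c) + 1*c) = 2 - (1/(2 + c) + c) = 2 - (c + 1/(2 + c)) = 2 + (-c - 1/(2 + c)) = 2 - c - 1/(2 + c))
S(q) - 1*33213 = (3 - (-157/105)²)/(2 - 157/105) - 1*33213 = (3 - 1*24649/11025)/(53/105) - 33213 = 105*(3 - 24649/11025)/53 - 33213 = (105/53)*(8426/11025) - 33213 = 8426/5565 - 33213 = -184821919/5565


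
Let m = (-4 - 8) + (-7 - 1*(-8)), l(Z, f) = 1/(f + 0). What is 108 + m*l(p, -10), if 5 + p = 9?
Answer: 1091/10 ≈ 109.10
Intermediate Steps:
p = 4 (p = -5 + 9 = 4)
l(Z, f) = 1/f
m = -11 (m = -12 + (-7 + 8) = -12 + 1 = -11)
108 + m*l(p, -10) = 108 - 11/(-10) = 108 - 11*(-⅒) = 108 + 11/10 = 1091/10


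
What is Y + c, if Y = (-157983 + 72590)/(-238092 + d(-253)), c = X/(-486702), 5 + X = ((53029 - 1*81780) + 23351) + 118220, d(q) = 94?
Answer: 408644431/3217613961 ≈ 0.12700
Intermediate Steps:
X = 112815 (X = -5 + (((53029 - 1*81780) + 23351) + 118220) = -5 + (((53029 - 81780) + 23351) + 118220) = -5 + ((-28751 + 23351) + 118220) = -5 + (-5400 + 118220) = -5 + 112820 = 112815)
c = -12535/54078 (c = 112815/(-486702) = 112815*(-1/486702) = -12535/54078 ≈ -0.23179)
Y = 85393/237998 (Y = (-157983 + 72590)/(-238092 + 94) = -85393/(-237998) = -85393*(-1/237998) = 85393/237998 ≈ 0.35880)
Y + c = 85393/237998 - 12535/54078 = 408644431/3217613961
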